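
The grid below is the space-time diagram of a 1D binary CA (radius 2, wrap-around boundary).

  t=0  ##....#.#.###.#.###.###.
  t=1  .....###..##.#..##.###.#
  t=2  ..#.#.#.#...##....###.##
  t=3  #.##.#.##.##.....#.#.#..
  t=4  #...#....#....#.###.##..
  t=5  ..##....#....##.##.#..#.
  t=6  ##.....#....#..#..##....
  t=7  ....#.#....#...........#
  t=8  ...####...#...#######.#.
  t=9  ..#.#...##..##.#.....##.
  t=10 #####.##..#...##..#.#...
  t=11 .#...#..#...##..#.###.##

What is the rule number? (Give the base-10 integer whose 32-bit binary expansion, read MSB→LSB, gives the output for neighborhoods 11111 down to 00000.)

244499501

  ##### -> .   bit 31 = 0  t=8,i=16
  ####. -> .   bit 30 = 0  t=8,i=5
  ###.# -> .   bit 29 = 0  t=0,i=12
  ###.. -> .   bit 28 = 0  t=1,i=7
  ##.## -> #   bit 27 = 1  t=0,i=19
  ##.#. -> #   bit 26 = 1  t=0,i=13
  ##..# -> #   bit 25 = 1  t=1,i=8
  ##... -> .   bit 24 = 0  t=0,i=2
  #.### -> #   bit 23 = 1  t=0,i=10
  #.##. -> .   bit 22 = 0  t=0,i=0
  #.#.# -> .   bit 21 = 0  t=0,i=8
  #.#.. -> #   bit 20 = 1  t=1,i=13
  #..## -> .   bit 19 = 0  t=1,i=9
  #..#. -> .   bit 18 = 0  t=2,i=1
  #...# -> #   bit 17 = 1  t=2,i=10
  #.... -> .   bit 16 = 0  t=0,i=3
  .#### -> #   bit 15 = 1  t=8,i=4
  .###. -> #   bit 14 = 1  t=0,i=11
  .##.# -> .   bit 13 = 0  t=1,i=11
  .##.. -> .   bit 12 = 0  t=0,i=1
  .#.## -> .   bit 11 = 0  t=0,i=9
  .#.#. -> #   bit 10 = 1  t=0,i=7
  .#..# -> .   bit 9 = 0  t=1,i=14
  .#... -> .   bit 8 = 0  t=1,i=0
  ..### -> .   bit 7 = 0  t=1,i=5
  ..##. -> .   bit 6 = 0  t=1,i=10
  ..#.# -> #   bit 5 = 1  t=0,i=6
  ..#.. -> .   bit 4 = 0  t=4,i=0
  ...## -> #   bit 3 = 1  t=1,i=4
  ...#. -> #   bit 2 = 1  t=0,i=5
  ....# -> .   bit 1 = 0  t=0,i=4
  ..... -> #   bit 0 = 1  t=1,i=2
  bits 00001110100100101100010000101101 = 244499501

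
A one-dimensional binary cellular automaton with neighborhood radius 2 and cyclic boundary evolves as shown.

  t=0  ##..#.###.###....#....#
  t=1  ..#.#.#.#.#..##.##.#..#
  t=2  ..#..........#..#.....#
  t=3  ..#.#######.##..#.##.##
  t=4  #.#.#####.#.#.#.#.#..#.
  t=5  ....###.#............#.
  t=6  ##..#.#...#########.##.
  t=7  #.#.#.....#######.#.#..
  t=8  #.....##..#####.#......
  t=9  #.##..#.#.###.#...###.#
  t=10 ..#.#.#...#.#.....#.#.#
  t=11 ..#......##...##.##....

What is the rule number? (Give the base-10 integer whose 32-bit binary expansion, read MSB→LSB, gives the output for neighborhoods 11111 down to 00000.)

2747367669

  [31] ##### => #  t=3,i=6
  [30] ####. => .  t=3,i=9
  [29] ###.# => #  t=0,i=8
  [28] ###.. => .  t=0,i=1
  [27] ##.## => .  t=0,i=9
  [26] ##.#. => .  t=1,i=18
  [25] ##..# => #  t=0,i=2
  [24] ##... => #  t=0,i=13
  [23] #.### => #  t=0,i=6
  [22] #.##. => #  t=1,i=16
  [21] #.#.# => .  t=1,i=4
  [20] #.#.. => .  t=1,i=10
  [19] #..## => .  t=1,i=12
  [18] #..#. => .  t=0,i=3
  [17] #...# => .  t=6,i=8
  [16] #.... => #  t=0,i=14
  [15] .#### => #  t=3,i=5
  [14] .###. => .  t=0,i=0
  [13] .##.# => .  t=1,i=14
  [12] .##.. => .  t=3,i=13
  [11] .#.## => .  t=0,i=5
  [10] .#.#. => .  t=1,i=3
  [9] .#..# => .  t=1,i=0
  [8] .#... => .  t=0,i=18
  [7] ..### => #  t=0,i=22
  [6] ..##. => #  t=1,i=13
  [5] ..#.# => #  t=0,i=4
  [4] ..#.. => #  t=0,i=17
  [3] ...## => .  t=0,i=21
  [2] ...#. => #  t=0,i=16
  [1] ....# => .  t=0,i=15
  [0] ..... => #  t=2,i=5
  bits 10100011110000011000000011110101 = 2747367669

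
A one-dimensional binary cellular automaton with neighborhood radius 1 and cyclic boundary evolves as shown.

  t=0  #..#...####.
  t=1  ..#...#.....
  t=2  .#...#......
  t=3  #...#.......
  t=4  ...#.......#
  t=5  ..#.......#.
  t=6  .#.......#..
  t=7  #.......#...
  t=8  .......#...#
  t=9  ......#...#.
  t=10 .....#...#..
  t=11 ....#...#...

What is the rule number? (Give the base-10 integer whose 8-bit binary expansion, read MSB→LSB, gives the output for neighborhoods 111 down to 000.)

  ###|.  b7=0 t=0,i=8
  ##.|.  b6=0 t=0,i=10
  #.#|.  b5=0 t=0,i=11
  #..|.  b4=0 t=0,i=1
  .##|.  b3=0 t=0,i=7
  .#.|.  b2=0 t=0,i=0
  ..#|#  b1=1 t=0,i=2
  ...|.  b0=0 t=0,i=5
  bits 00000010 = 2

2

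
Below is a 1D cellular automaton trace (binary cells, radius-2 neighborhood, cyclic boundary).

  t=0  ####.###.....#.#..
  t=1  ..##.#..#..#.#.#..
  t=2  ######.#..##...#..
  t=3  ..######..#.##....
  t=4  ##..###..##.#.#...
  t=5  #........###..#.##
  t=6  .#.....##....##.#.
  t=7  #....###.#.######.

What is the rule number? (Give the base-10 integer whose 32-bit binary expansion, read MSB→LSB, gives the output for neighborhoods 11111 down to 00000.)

3856015466

  #####|#  b31=1 t=2,i=2
  ####.|#  b30=1 t=0,i=2
  ###.#|#  b29=1 t=0,i=3
  ###..|.  b28=0 t=0,i=7
  ##.##|.  b27=0 t=0,i=4
  ##.#.|#  b26=1 t=1,i=4
  ##..#|.  b25=0 t=3,i=8
  ##...|#  b24=1 t=0,i=8
  #.###|#  b23=1 t=0,i=5
  #.##.|#  b22=1 t=3,i=12
  #.#.#|.  b21=0 t=1,i=13
  #.#..|#  b20=1 t=0,i=15
  #..##|.  b19=0 t=0,i=17
  #..#.|#  b18=1 t=1,i=7
  #...#|#  b17=1 t=2,i=13
  #....|.  b16=0 t=0,i=9
  .####|.  b15=0 t=0,i=1
  .###.|.  b14=0 t=0,i=6
  .##.#|#  b13=1 t=1,i=3
  .##..|.  b12=0 t=2,i=11
  .#.##|.  b11=0 t=3,i=11
  .#.#.|.  b10=0 t=0,i=14
  .#..#|.  b9=0 t=0,i=16
  .#...|.  b8=0 t=1,i=16
  ..###|.  b7=0 t=0,i=0
  ..##.|#  b6=1 t=1,i=2
  ..#.#|#  b5=1 t=0,i=13
  ..#..|.  b4=0 t=1,i=8
  ...##|#  b3=1 t=1,i=1
  ...#.|.  b2=0 t=0,i=12
  ....#|#  b1=1 t=0,i=11
  .....|.  b0=0 t=0,i=10
  bits 11100101110101100010000001101010 = 3856015466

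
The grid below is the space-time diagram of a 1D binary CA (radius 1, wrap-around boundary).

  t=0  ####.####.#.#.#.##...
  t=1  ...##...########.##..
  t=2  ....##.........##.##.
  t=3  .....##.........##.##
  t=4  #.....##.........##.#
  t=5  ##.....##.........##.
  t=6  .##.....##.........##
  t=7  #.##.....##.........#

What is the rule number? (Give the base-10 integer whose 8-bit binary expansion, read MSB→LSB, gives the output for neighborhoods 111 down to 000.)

  ### -> .   bit 7 = 0  t=0,i=1
  ##. -> #   bit 6 = 1  t=0,i=3
  #.# -> #   bit 5 = 1  t=0,i=4
  #.. -> #   bit 4 = 1  t=0,i=18
  .## -> .   bit 3 = 0  t=0,i=0
  .#. -> #   bit 2 = 1  t=0,i=10
  ..# -> .   bit 1 = 0  t=0,i=20
  ... -> .   bit 0 = 0  t=0,i=19
  bits 01110100 = 116

116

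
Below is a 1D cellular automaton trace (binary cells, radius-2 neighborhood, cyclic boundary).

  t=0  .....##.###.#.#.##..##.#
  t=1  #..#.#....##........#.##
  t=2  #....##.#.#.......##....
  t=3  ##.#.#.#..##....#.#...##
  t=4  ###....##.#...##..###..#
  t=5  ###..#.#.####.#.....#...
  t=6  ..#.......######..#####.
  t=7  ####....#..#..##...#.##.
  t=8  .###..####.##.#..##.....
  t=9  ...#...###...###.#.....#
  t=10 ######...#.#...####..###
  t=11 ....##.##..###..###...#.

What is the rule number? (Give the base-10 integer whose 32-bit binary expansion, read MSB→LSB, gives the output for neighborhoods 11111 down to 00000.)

  ##### -> .   bit 31 = 0  t=6,i=12
  ####. -> #   bit 30 = 1  t=3,i=0
  ###.# -> #   bit 29 = 1  t=0,i=10
  ###.. -> #   bit 28 = 1  t=1,i=0
  ##.## -> .   bit 27 = 0  t=0,i=7
  ##.#. -> #   bit 26 = 1  t=0,i=11
  ##..# -> .   bit 25 = 0  t=0,i=18
  ##... -> .   bit 24 = 0  t=1,i=12
  #.### -> .   bit 23 = 0  t=0,i=8
  #.##. -> .   bit 22 = 0  t=0,i=16
  #.#.# -> .   bit 21 = 0  t=0,i=12
  #.#.. -> #   bit 20 = 1  t=0,i=23
  #..## -> .   bit 19 = 0  t=0,i=19
  #..#. -> .   bit 18 = 0  t=1,i=2
  #...# -> #   bit 17 = 1  t=3,i=20
  #.... -> .   bit 16 = 0  t=0,i=1
  .#### -> #   bit 15 = 1  t=3,i=23
  .###. -> .   bit 14 = 0  t=0,i=9
  .##.# -> .   bit 13 = 0  t=0,i=6
  .##.. -> .   bit 12 = 0  t=0,i=17
  .#.## -> .   bit 11 = 0  t=0,i=15
  .#.#. -> .   bit 10 = 0  t=0,i=13
  .#..# -> #   bit 9 = 1  t=3,i=8
  .#... -> #   bit 8 = 1  t=0,i=0
  ..### -> .   bit 7 = 0  t=3,i=22
  ..##. -> #   bit 6 = 1  t=0,i=5
  ..#.# -> .   bit 5 = 0  t=1,i=3
  ..#.. -> #   bit 4 = 1  t=2,i=0
  ...## -> .   bit 3 = 0  t=0,i=4
  ...#. -> #   bit 2 = 1  t=1,i=19
  ....# -> #   bit 1 = 1  t=0,i=3
  ..... -> .   bit 0 = 0  t=0,i=2
  bits 01110100000100101000001101010110 = 1947370326

1947370326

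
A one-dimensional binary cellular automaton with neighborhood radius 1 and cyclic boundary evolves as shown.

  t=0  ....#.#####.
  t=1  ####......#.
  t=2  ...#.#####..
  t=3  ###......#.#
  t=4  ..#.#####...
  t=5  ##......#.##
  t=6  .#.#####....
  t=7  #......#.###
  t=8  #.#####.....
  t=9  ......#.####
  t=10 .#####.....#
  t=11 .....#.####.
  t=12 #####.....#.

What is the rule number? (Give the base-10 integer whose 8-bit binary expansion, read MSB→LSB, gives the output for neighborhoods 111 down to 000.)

67

  ### -> .   bit 7 = 0  t=0,i=7
  ##. -> #   bit 6 = 1  t=0,i=10
  #.# -> .   bit 5 = 0  t=0,i=5
  #.. -> .   bit 4 = 0  t=0,i=11
  .## -> .   bit 3 = 0  t=0,i=6
  .#. -> .   bit 2 = 0  t=0,i=4
  ..# -> #   bit 1 = 1  t=0,i=3
  ... -> #   bit 0 = 1  t=0,i=0
  bits 01000011 = 67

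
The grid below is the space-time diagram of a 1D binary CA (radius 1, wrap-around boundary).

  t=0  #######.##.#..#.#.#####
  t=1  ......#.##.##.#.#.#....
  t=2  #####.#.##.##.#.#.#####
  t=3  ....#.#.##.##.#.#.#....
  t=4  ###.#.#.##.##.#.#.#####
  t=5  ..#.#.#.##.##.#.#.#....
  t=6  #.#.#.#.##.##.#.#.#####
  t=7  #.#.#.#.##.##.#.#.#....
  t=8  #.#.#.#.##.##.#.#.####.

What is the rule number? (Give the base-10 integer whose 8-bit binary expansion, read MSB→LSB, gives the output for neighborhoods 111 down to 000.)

93

  nb ###: next=.  (t=0,i=0, bit7=0)
  nb ##.: next=#  (t=0,i=6, bit6=1)
  nb #.#: next=.  (t=0,i=7, bit5=0)
  nb #..: next=#  (t=0,i=12, bit4=1)
  nb .##: next=#  (t=0,i=8, bit3=1)
  nb .#.: next=#  (t=0,i=11, bit2=1)
  nb ..#: next=.  (t=0,i=13, bit1=0)
  nb ...: next=#  (t=1,i=0, bit0=1)
  bits 01011101 = 93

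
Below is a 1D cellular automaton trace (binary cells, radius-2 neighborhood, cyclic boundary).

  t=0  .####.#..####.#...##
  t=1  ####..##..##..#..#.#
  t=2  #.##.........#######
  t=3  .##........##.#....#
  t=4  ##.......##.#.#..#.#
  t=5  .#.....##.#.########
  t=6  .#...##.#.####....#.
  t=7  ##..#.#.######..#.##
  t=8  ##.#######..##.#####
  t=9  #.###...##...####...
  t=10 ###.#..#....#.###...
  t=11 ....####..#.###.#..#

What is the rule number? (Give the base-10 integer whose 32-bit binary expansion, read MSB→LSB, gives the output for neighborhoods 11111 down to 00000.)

  #####|.  b31=0 t=1,i=1
  ####.|#  b30=1 t=0,i=3
  ###.#|.  b29=0 t=0,i=4
  ###..|#  b28=1 t=1,i=3
  ##.##|#  b27=1 t=0,i=0
  ##.#.|.  b26=0 t=0,i=5
  ##..#|.  b25=0 t=1,i=4
  ##...|.  b24=0 t=2,i=4
  #.###|#  b23=1 t=0,i=1
  #.##.|#  b22=1 t=2,i=2
  #.#.#|#  b21=1 t=4,i=12
  #.#..|#  b20=1 t=0,i=6
  #..##|.  b19=0 t=0,i=8
  #..#.|#  b18=1 t=1,i=13
  #...#|.  b17=0 t=0,i=16
  #....|.  b16=0 t=2,i=5
  .####|#  b15=1 t=0,i=2
  .###.|.  b14=0 t=4,i=0
  .##.#|#  b13=1 t=0,i=19
  .##..|.  b12=0 t=1,i=7
  .#.##|#  b11=1 t=1,i=18
  .#.#.|#  b10=1 t=4,i=13
  .#..#|#  b9=1 t=0,i=7
  .#...|.  b8=0 t=0,i=15
  ..###|.  b7=0 t=0,i=9
  ..##.|.  b6=0 t=0,i=18
  ..#.#|#  b5=1 t=1,i=17
  ..#..|#  b4=1 t=1,i=14
  ...##|#  b3=1 t=0,i=17
  ...#.|.  b2=0 t=3,i=18
  ....#|#  b1=1 t=2,i=11
  .....|.  b0=0 t=2,i=6
  bits 01011000111101001010111000111010 = 1492430394

1492430394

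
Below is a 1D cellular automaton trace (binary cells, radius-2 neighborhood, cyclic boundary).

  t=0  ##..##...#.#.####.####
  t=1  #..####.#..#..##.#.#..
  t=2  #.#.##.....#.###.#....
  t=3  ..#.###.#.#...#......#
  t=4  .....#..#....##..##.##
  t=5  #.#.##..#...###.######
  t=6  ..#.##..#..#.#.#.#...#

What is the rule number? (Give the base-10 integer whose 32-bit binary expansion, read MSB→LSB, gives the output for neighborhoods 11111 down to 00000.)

1231614045

  ##### -> .   bit 31 = 0  t=0,i=20
  ####. -> #   bit 30 = 1  t=0,i=0
  ###.# -> .   bit 29 = 0  t=0,i=16
  ###.. -> .   bit 28 = 0  t=0,i=1
  ##.## -> #   bit 27 = 1  t=0,i=17
  ##.#. -> .   bit 26 = 0  t=1,i=7
  ##..# -> .   bit 25 = 0  t=0,i=2
  ##... -> #   bit 24 = 1  t=0,i=6
  #.### -> .   bit 23 = 0  t=0,i=13
  #.##. -> #   bit 22 = 1  t=2,i=4
  #.#.# -> #   bit 21 = 1  t=0,i=11
  #.#.. -> .   bit 20 = 0  t=1,i=8
  #..## -> #   bit 19 = 1  t=0,i=3
  #..#. -> .   bit 18 = 0  t=1,i=10
  #...# -> .   bit 17 = 0  t=0,i=7
  #.... -> .   bit 16 = 0  t=2,i=7
  .#### -> #   bit 15 = 1  t=0,i=14
  .###. -> #   bit 14 = 1  t=2,i=14
  .##.# -> #   bit 13 = 1  t=1,i=15
  .##.. -> #   bit 12 = 1  t=0,i=5
  .#.## -> .   bit 11 = 0  t=0,i=12
  .#.#. -> .   bit 10 = 0  t=0,i=10
  .#..# -> .   bit 9 = 0  t=1,i=1
  .#... -> .   bit 8 = 0  t=2,i=18
  ..### -> .   bit 7 = 0  t=1,i=3
  ..##. -> #   bit 6 = 1  t=0,i=4
  ..#.# -> .   bit 5 = 0  t=0,i=9
  ..#.. -> #   bit 4 = 1  t=1,i=0
  ...## -> #   bit 3 = 1  t=4,i=12
  ...#. -> #   bit 2 = 1  t=0,i=8
  ....# -> .   bit 1 = 0  t=2,i=9
  ..... -> #   bit 0 = 1  t=2,i=8
  bits 01001001011010001111000001011101 = 1231614045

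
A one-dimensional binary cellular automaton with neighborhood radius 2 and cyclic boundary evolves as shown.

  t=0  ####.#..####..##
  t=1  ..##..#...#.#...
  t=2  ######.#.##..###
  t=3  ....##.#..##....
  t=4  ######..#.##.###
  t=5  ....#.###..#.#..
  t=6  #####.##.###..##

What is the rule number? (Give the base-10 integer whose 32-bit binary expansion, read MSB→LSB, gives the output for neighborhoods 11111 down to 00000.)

  #####|.  b31=0 t=0,i=0
  ####.|#  b30=1 t=0,i=2
  ###.#|#  b29=1 t=0,i=3
  ###..|.  b28=0 t=0,i=11
  ##.##|.  b27=0 t=4,i=12
  ##.#.|.  b26=0 t=0,i=4
  ##..#|#  b25=1 t=0,i=12
  ##...|.  b24=0 t=3,i=12
  #.###|#  b23=1 t=4,i=13
  #.##.|.  b22=0 t=2,i=9
  #.#.#|#  b21=1 t=2,i=7
  #.#..|.  b20=0 t=0,i=5
  #..##|.  b19=0 t=0,i=7
  #..#.|#  b18=1 t=1,i=5
  #...#|.  b17=0 t=1,i=8
  #....|#  b16=1 t=1,i=14
  .####|.  b15=0 t=0,i=9
  .###.|#  b14=1 t=5,i=7
  .##.#|#  b13=1 t=3,i=5
  .##..|#  b12=1 t=1,i=3
  .#.##|.  b11=0 t=2,i=8
  .#.#.|.  b10=0 t=1,i=11
  .#..#|#  b9=1 t=0,i=6
  .#...|#  b8=1 t=1,i=7
  ..###|.  b7=0 t=0,i=8
  ..##.|#  b6=1 t=1,i=2
  ..#.#|#  b5=1 t=1,i=10
  ..#..|.  b4=0 t=1,i=6
  ...##|#  b3=1 t=1,i=1
  ...#.|#  b2=1 t=1,i=9
  ....#|#  b1=1 t=1,i=0
  .....|#  b0=1 t=1,i=15
  bits 01100010101001010111001101101111 = 1655010159

1655010159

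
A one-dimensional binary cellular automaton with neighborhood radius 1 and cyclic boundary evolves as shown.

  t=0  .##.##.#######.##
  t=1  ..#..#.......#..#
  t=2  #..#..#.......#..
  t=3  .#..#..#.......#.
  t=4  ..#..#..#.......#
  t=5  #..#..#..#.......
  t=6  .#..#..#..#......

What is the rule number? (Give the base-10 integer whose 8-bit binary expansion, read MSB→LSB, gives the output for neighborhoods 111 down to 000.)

80

  ###|.  b7=0 t=0,i=8
  ##.|#  b6=1 t=0,i=2
  #.#|.  b5=0 t=0,i=0
  #..|#  b4=1 t=1,i=0
  .##|.  b3=0 t=0,i=1
  .#.|.  b2=0 t=1,i=2
  ..#|.  b1=0 t=1,i=1
  ...|.  b0=0 t=1,i=7
  bits 01010000 = 80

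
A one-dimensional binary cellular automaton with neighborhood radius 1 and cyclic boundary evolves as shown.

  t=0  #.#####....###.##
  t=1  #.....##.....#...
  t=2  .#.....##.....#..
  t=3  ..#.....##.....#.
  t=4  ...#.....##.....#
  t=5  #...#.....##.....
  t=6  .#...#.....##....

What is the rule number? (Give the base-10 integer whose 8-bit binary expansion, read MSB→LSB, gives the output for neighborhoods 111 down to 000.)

80

  nb ###: next=.  (t=0,i=3, bit7=0)
  nb ##.: next=#  (t=0,i=0, bit6=1)
  nb #.#: next=.  (t=0,i=1, bit5=0)
  nb #..: next=#  (t=0,i=7, bit4=1)
  nb .##: next=.  (t=0,i=2, bit3=0)
  nb .#.: next=.  (t=1,i=0, bit2=0)
  nb ..#: next=.  (t=0,i=10, bit1=0)
  nb ...: next=.  (t=0,i=8, bit0=0)
  bits 01010000 = 80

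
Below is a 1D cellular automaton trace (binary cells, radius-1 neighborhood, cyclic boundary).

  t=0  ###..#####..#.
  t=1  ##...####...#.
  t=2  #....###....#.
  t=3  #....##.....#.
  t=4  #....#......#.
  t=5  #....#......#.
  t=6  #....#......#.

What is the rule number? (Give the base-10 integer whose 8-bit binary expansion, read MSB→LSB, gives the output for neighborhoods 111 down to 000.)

  ### -> #   bit 7 = 1  t=0,i=1
  ##. -> .   bit 6 = 0  t=0,i=2
  #.# -> .   bit 5 = 0  t=0,i=13
  #.. -> .   bit 4 = 0  t=0,i=3
  .## -> #   bit 3 = 1  t=0,i=0
  .#. -> #   bit 2 = 1  t=0,i=12
  ..# -> .   bit 1 = 0  t=0,i=4
  ... -> .   bit 0 = 0  t=1,i=3
  bits 10001100 = 140

140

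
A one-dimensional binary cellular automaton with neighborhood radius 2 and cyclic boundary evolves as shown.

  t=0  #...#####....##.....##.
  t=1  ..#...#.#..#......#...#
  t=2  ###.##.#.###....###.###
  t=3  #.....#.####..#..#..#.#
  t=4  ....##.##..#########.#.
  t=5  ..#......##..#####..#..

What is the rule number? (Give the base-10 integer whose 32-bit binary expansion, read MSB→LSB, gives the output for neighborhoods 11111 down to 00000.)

  nb #####: next=#  (t=0,i=6, bit31=1)
  nb ####.: next=.  (t=0,i=7, bit30=0)
  nb ###.#: next=.  (t=2,i=2, bit29=0)
  nb ###..: next=#  (t=0,i=8, bit28=1)
  nb ##.##: next=.  (t=2,i=3, bit27=0)
  nb ##.#.: next=#  (t=0,i=22, bit26=1)
  nb ##..#: next=#  (t=3,i=12, bit25=1)
  nb ##...: next=.  (t=0,i=9, bit24=0)
  nb #.###: next=#  (t=2,i=9, bit23=1)
  nb #.##.: next=.  (t=2,i=4, bit22=0)
  nb #.#.#: next=.  (t=2,i=7, bit21=0)
  nb #.#..: next=.  (t=0,i=0, bit20=0)
  nb #..##: next=#  (t=4,i=10, bit19=1)
  nb #..#.: next=#  (t=1,i=1, bit18=1)
  nb #...#: next=#  (t=0,i=2, bit17=1)
  nb #....: next=.  (t=0,i=10, bit16=0)
  nb .####: next=.  (t=0,i=5, bit15=0)
  nb .###.: next=#  (t=2,i=10, bit14=1)
  nb .##.#: next=.  (t=0,i=21, bit13=0)
  nb .##..: next=.  (t=0,i=14, bit12=0)
  nb .#.##: next=#  (t=2,i=8, bit11=1)
  nb .#.#.: next=#  (t=1,i=7, bit10=1)
  nb .#..#: next=#  (t=1,i=0, bit9=1)
  nb .#...: next=.  (t=0,i=1, bit8=0)
  nb ..###: next=.  (t=0,i=4, bit7=0)
  nb ..##.: next=.  (t=0,i=13, bit6=0)
  nb ..#.#: next=.  (t=1,i=6, bit5=0)
  nb ..#..: next=#  (t=1,i=2, bit4=1)
  nb ...##: next=.  (t=0,i=3, bit3=0)
  nb ...#.: next=#  (t=1,i=5, bit2=1)
  nb ....#: next=#  (t=0,i=11, bit1=1)
  nb .....: next=.  (t=0,i=17, bit0=0)
  bits 10010110100011100100111000010110 = 2525908502

2525908502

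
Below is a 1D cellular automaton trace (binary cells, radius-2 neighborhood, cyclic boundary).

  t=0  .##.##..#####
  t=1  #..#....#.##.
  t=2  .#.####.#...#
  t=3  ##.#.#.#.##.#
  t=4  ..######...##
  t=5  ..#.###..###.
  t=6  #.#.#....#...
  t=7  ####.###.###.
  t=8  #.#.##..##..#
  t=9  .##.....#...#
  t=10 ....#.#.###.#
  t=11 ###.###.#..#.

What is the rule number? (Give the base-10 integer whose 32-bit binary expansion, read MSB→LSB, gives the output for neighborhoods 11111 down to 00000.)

  [31] ##### => #  t=0,i=10
  [30] ####. => #  t=0,i=11
  [29] ###.# => .  t=0,i=12
  [28] ###.. => .  t=4,i=7
  [27] ##.## => #  t=0,i=0
  [26] ##.#. => #  t=1,i=12
  [25] ##..# => .  t=0,i=6
  [24] ##... => .  t=4,i=8
  [23] #.### => #  t=2,i=3
  [22] #.##. => .  t=0,i=1
  [21] #.#.# => #  t=2,i=1
  [20] #.#.. => .  t=1,i=0
  [19] #..## => .  t=0,i=7
  [18] #..#. => .  t=1,i=2
  [17] #...# => #  t=2,i=10
  [16] #.... => #  t=1,i=5
  [15] .#### => .  t=0,i=9
  [14] .###. => .  t=3,i=0
  [13] .##.# => .  t=0,i=2
  [12] .##.. => .  t=0,i=5
  [11] .#.## => .  t=1,i=9
  [10] .#.#. => #  t=2,i=0
  [9] .#..# => #  t=1,i=1
  [8] .#... => #  t=1,i=4
  [7] ..### => #  t=0,i=8
  [6] ..##. => #  t=4,i=11
  [5] ..#.# => #  t=1,i=8
  [4] ..#.. => #  t=1,i=3
  [3] ...## => #  t=4,i=10
  [2] ...#. => .  t=1,i=7
  [1] ....# => #  t=1,i=6
  [0] ..... => .  t=9,i=5
  bits 11001100101000110000011111111010 = 3433236474

3433236474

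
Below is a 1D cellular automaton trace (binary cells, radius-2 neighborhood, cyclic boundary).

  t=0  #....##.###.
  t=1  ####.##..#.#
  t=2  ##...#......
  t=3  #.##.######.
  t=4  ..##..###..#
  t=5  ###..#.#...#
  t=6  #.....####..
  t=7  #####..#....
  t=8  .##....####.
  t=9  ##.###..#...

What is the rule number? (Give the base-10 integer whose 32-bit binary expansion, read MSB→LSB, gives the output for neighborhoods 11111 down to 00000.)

2237392723

  ##### -> #   bit 31 = 1  t=1,i=1
  ####. -> .   bit 30 = 0  t=1,i=2
  ###.# -> .   bit 29 = 0  t=0,i=10
  ###.. -> .   bit 28 = 0  t=4,i=8
  ##.## -> .   bit 27 = 0  t=0,i=7
  ##.#. -> #   bit 26 = 1  t=0,i=11
  ##..# -> .   bit 25 = 0  t=1,i=7
  ##... -> #   bit 24 = 1  t=2,i=2
  #.### -> .   bit 23 = 0  t=0,i=8
  #.##. -> #   bit 22 = 1  t=1,i=5
  #.#.# -> .   bit 21 = 0  t=3,i=0
  #.#.. -> #   bit 20 = 1  t=0,i=0
  #..## -> #   bit 19 = 1  t=4,i=1
  #..#. -> .   bit 18 = 0  t=1,i=8
  #...# -> #   bit 17 = 1  t=2,i=3
  #.... -> #   bit 16 = 1  t=0,i=2
  .#### -> #   bit 15 = 1  t=1,i=0
  .###. -> #   bit 14 = 1  t=0,i=9
  .##.# -> #   bit 13 = 1  t=0,i=6
  .##.. -> .   bit 12 = 0  t=1,i=6
  .#.## -> .   bit 11 = 0  t=1,i=10
  .#.#. -> #   bit 10 = 1  t=5,i=6
  .#..# -> #   bit 9 = 1  t=4,i=0
  .#... -> #   bit 8 = 1  t=0,i=1
  ..### -> .   bit 7 = 0  t=4,i=6
  ..##. -> #   bit 6 = 1  t=0,i=5
  ..#.# -> .   bit 5 = 0  t=1,i=9
  ..#.. -> #   bit 4 = 1  t=2,i=5
  ...## -> .   bit 3 = 0  t=0,i=4
  ...#. -> .   bit 2 = 0  t=2,i=4
  ....# -> #   bit 1 = 1  t=0,i=3
  ..... -> #   bit 0 = 1  t=2,i=8
  bits 10000101010110111110011101010011 = 2237392723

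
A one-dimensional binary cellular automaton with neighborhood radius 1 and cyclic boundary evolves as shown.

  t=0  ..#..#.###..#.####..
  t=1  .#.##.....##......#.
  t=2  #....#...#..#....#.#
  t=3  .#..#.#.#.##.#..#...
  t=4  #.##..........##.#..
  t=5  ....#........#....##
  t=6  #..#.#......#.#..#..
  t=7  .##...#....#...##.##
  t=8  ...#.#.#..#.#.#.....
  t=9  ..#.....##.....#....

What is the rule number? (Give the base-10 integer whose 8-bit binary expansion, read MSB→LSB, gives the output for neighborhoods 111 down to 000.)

  nb ###: next=.  (t=0,i=8, bit7=0)
  nb ##.: next=.  (t=0,i=9, bit6=0)
  nb #.#: next=.  (t=0,i=6, bit5=0)
  nb #..: next=#  (t=0,i=3, bit4=1)
  nb .##: next=.  (t=0,i=7, bit3=0)
  nb .#.: next=.  (t=0,i=2, bit2=0)
  nb ..#: next=#  (t=0,i=1, bit1=1)
  nb ...: next=.  (t=0,i=0, bit0=0)
  bits 00010010 = 18

18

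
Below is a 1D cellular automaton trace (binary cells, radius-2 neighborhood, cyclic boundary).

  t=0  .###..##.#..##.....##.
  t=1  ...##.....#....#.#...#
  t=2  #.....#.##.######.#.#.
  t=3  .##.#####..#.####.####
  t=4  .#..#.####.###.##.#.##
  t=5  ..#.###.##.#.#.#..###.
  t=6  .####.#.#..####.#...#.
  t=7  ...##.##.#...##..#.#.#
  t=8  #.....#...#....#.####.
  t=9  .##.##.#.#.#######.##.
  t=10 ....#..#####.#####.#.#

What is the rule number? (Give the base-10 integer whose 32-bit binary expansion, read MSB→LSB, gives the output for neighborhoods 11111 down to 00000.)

  ##### -> #   bit 31 = 1  t=2,i=13
  ####. -> #   bit 30 = 1  t=2,i=15
  ###.# -> #   bit 29 = 1  t=2,i=16
  ###.. -> #   bit 28 = 1  t=0,i=3
  ##.## -> .   bit 27 = 0  t=2,i=10
  ##.#. -> .   bit 26 = 0  t=0,i=8
  ##..# -> #   bit 25 = 1  t=0,i=4
  ##... -> .   bit 24 = 0  t=0,i=14
  #.### -> #   bit 23 = 1  t=2,i=11
  #.##. -> #   bit 22 = 1  t=2,i=8
  #.#.# -> #   bit 21 = 1  t=2,i=18
  #.#.. -> .   bit 20 = 0  t=0,i=9
  #..## -> .   bit 19 = 0  t=0,i=0
  #..#. -> .   bit 18 = 0  t=3,i=10
  #...# -> .   bit 17 = 0  t=1,i=1
  #.... -> #   bit 16 = 1  t=0,i=15
  .#### -> .   bit 15 = 0  t=2,i=12
  .###. -> .   bit 14 = 0  t=0,i=2
  .##.# -> .   bit 13 = 0  t=0,i=7
  .##.. -> .   bit 12 = 0  t=0,i=13
  .#.## -> #   bit 11 = 1  t=2,i=7
  .#.#. -> #   bit 10 = 1  t=1,i=16
  .#..# -> #   bit 9 = 1  t=0,i=10
  .#... -> #   bit 8 = 1  t=1,i=0
  ..### -> .   bit 7 = 0  t=0,i=1
  ..##. -> .   bit 6 = 0  t=0,i=6
  ..#.# -> #   bit 5 = 1  t=1,i=15
  ..#.. -> .   bit 4 = 0  t=1,i=10
  ...## -> .   bit 3 = 0  t=0,i=18
  ...#. -> #   bit 2 = 1  t=1,i=9
  ....# -> #   bit 1 = 1  t=0,i=17
  ..... -> .   bit 0 = 0  t=0,i=16
  bits 11110010111000010000111100100110 = 4074835750

4074835750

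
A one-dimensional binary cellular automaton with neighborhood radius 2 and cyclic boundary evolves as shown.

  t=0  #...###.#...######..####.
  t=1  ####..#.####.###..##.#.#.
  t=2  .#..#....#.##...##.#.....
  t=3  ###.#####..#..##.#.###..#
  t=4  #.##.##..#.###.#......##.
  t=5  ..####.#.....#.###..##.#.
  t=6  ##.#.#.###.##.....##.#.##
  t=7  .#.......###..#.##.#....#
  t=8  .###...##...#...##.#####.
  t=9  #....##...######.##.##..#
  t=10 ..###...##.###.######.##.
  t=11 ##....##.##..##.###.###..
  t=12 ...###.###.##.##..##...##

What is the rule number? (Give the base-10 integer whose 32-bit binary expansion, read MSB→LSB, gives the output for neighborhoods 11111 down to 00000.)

2858132254

  ##### -> #   bit 31 = 1  t=0,i=14
  ####. -> .   bit 30 = 0  t=0,i=16
  ###.# -> #   bit 29 = 1  t=0,i=6
  ###.. -> .   bit 28 = 0  t=0,i=17
  ##.## -> #   bit 27 = 1  t=1,i=12
  ##.#. -> .   bit 26 = 0  t=0,i=7
  ##..# -> #   bit 25 = 1  t=0,i=18
  ##... -> .   bit 24 = 0  t=2,i=13
  #.### -> .   bit 23 = 0  t=1,i=0
  #.##. -> #   bit 22 = 1  t=2,i=11
  #.#.# -> .   bit 21 = 0  t=1,i=21
  #.#.. -> #   bit 20 = 1  t=0,i=0
  #..## -> #   bit 19 = 1  t=0,i=19
  #..#. -> .   bit 18 = 0  t=1,i=5
  #...# -> #   bit 17 = 1  t=0,i=2
  #.... -> #   bit 16 = 1  t=2,i=6
  .#### -> #   bit 15 = 1  t=0,i=13
  .###. -> .   bit 14 = 0  t=0,i=5
  .##.# -> #   bit 13 = 1  t=1,i=19
  .##.. -> .   bit 12 = 0  t=2,i=12
  .#.## -> .   bit 11 = 0  t=1,i=7
  .#.#. -> .   bit 10 = 0  t=1,i=22
  .#..# -> #   bit 9 = 1  t=2,i=2
  .#... -> #   bit 8 = 1  t=0,i=1
  ..### -> .   bit 7 = 0  t=0,i=4
  ..##. -> .   bit 6 = 0  t=1,i=18
  ..#.# -> .   bit 5 = 0  t=1,i=6
  ..#.. -> #   bit 4 = 1  t=2,i=1
  ...## -> #   bit 3 = 1  t=0,i=3
  ...#. -> #   bit 2 = 1  t=2,i=0
  ....# -> #   bit 1 = 1  t=2,i=7
  ..... -> .   bit 0 = 0  t=2,i=22
  bits 10101010010110111010001100011110 = 2858132254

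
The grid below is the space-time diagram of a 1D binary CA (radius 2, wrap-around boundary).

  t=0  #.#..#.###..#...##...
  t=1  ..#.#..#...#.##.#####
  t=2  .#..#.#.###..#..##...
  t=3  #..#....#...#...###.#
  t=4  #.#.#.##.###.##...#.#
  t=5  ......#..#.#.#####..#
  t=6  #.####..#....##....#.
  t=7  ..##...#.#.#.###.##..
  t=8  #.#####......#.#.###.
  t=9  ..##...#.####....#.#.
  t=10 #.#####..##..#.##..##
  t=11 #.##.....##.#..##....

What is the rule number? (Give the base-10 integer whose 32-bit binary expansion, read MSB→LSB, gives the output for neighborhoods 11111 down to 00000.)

  #####|.  b31=0 t=1,i=18
  ####.|.  b30=0 t=1,i=19
  ###.#|#  b29=1 t=3,i=18
  ###..|.  b28=0 t=0,i=9
  ##.##|.  b27=0 t=1,i=15
  ##.#.|.  b26=0 t=4,i=1
  ##..#|.  b25=0 t=0,i=10
  ##...|#  b24=1 t=0,i=18
  #.###|#  b23=1 t=0,i=7
  #.##.|#  b22=1 t=1,i=13
  #.#.#|.  b21=0 t=2,i=6
  #.#..|#  b20=1 t=0,i=2
  #..##|.  b19=0 t=2,i=15
  #..#.|#  b18=1 t=0,i=4
  #...#|#  b17=1 t=0,i=14
  #....|.  b16=0 t=2,i=19
  .####|#  b15=1 t=1,i=17
  .###.|.  b14=0 t=0,i=8
  .##.#|.  b13=0 t=1,i=14
  .##..|#  b12=1 t=0,i=17
  .#.##|.  b11=0 t=0,i=6
  .#.#.|.  b10=0 t=0,i=1
  .#..#|.  b9=0 t=0,i=3
  .#...|#  b8=1 t=0,i=13
  ..###|.  b7=0 t=3,i=16
  ..##.|#  b6=1 t=0,i=16
  ..#.#|.  b5=0 t=0,i=0
  ..#..|.  b4=0 t=0,i=12
  ...##|.  b3=0 t=0,i=15
  ...#.|#  b2=1 t=0,i=20
  ....#|#  b1=1 t=2,i=20
  .....|#  b0=1 t=5,i=2
  bits 00100001110101101001000101000111 = 567710023

567710023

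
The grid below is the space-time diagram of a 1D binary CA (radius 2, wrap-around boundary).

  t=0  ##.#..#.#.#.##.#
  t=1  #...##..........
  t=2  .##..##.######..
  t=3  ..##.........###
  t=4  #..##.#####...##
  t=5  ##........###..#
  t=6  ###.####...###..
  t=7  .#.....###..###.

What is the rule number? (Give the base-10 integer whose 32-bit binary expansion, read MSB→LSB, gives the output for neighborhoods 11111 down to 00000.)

319181569

  [31] ##### => .  t=2,i=10
  [30] ####. => .  t=2,i=12
  [29] ###.# => .  t=0,i=1
  [28] ###.. => #  t=2,i=13
  [27] ##.## => .  t=0,i=14
  [26] ##.#. => .  t=0,i=2
  [25] ##..# => #  t=2,i=3
  [24] ##... => #  t=1,i=6
  [23] #.### => .  t=0,i=15
  [22] #.##. => .  t=0,i=12
  [21] #.#.# => .  t=0,i=8
  [20] #.#.. => .  t=0,i=3
  [19] #..## => .  t=2,i=4
  [18] #..#. => #  t=0,i=5
  [17] #...# => #  t=1,i=2
  [16] #.... => .  t=1,i=7
  [15] .#### => .  t=2,i=9
  [14] .###. => #  t=0,i=0
  [13] .##.# => .  t=0,i=13
  [12] .##.. => #  t=1,i=5
  [11] .#.## => .  t=0,i=11
  [10] .#.#. => .  t=0,i=7
  [9] .#..# => #  t=0,i=4
  [8] .#... => #  t=1,i=1
  [7] ..### => .  t=3,i=13
  [6] ..##. => .  t=1,i=4
  [5] ..#.# => .  t=0,i=6
  [4] ..#.. => .  t=1,i=0
  [3] ...## => .  t=1,i=3
  [2] ...#. => .  t=1,i=15
  [1] ....# => .  t=1,i=14
  [0] ..... => #  t=1,i=8
  bits 00010011000001100101001100000001 = 319181569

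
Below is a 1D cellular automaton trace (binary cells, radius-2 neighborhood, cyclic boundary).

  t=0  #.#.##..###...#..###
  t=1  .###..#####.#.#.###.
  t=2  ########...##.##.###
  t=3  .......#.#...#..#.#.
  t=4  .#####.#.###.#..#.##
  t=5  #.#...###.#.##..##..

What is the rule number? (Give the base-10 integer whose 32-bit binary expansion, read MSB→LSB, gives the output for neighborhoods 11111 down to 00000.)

  #####|.  b31=0 t=1,i=8
  ####.|.  b30=0 t=0,i=19
  ###.#|.  b29=0 t=0,i=0
  ###..|#  b28=1 t=0,i=10
  ##.##|#  b27=1 t=2,i=13
  ##.#.|#  b26=1 t=0,i=1
  ##..#|#  b25=1 t=0,i=6
  ##...|.  b24=0 t=0,i=11
  #.###|.  b23=0 t=1,i=16
  #.##.|.  b22=0 t=0,i=4
  #.#.#|#  b21=1 t=0,i=2
  #.#..|#  b20=1 t=3,i=9
  #..##|#  b19=1 t=0,i=7
  #..#.|.  b18=0 t=3,i=15
  #...#|#  b17=1 t=0,i=12
  #....|.  b16=0 t=3,i=0
  .####|#  b15=1 t=0,i=18
  .###.|#  b14=1 t=0,i=9
  .##.#|.  b13=0 t=2,i=12
  .##..|.  b12=0 t=0,i=5
  .#.##|#  b11=1 t=0,i=3
  .#.#.|.  b10=0 t=1,i=13
  .#..#|.  b9=0 t=0,i=15
  .#...|#  b8=1 t=3,i=10
  ..###|#  b7=1 t=0,i=8
  ..##.|.  b6=0 t=2,i=11
  ..#.#|#  b5=1 t=3,i=7
  ..#..|#  b4=1 t=0,i=14
  ...##|.  b3=0 t=2,i=10
  ...#.|.  b2=0 t=0,i=13
  ....#|#  b1=1 t=3,i=5
  .....|#  b0=1 t=3,i=1
  bits 00011110001110101100100110110011 = 507169203

507169203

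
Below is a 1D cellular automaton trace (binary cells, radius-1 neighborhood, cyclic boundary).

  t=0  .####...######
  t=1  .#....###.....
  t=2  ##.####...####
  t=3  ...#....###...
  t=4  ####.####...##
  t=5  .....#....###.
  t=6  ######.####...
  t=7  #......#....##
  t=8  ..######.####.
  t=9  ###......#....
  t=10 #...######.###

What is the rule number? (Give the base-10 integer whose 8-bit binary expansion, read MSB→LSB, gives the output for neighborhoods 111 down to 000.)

  [7] ### => .  t=0,i=2
  [6] ##. => .  t=0,i=4
  [5] #.# => .  t=0,i=0
  [4] #.. => .  t=0,i=5
  [3] .## => #  t=0,i=1
  [2] .#. => #  t=1,i=1
  [1] ..# => #  t=0,i=7
  [0] ... => #  t=0,i=6
  bits 00001111 = 15

15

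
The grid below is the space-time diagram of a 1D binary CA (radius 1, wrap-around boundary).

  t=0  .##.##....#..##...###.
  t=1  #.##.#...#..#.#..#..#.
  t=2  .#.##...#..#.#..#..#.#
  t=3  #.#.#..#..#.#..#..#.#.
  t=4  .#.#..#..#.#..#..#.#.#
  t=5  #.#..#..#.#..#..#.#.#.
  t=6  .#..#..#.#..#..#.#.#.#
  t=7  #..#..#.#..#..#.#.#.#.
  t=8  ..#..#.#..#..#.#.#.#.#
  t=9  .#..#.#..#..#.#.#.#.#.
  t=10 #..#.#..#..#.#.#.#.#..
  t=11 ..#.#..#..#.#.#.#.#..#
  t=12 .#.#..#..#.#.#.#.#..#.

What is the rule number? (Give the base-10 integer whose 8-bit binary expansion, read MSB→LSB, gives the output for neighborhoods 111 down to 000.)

98

  ### -> .   bit 7 = 0  t=0,i=19
  ##. -> #   bit 6 = 1  t=0,i=2
  #.# -> #   bit 5 = 1  t=0,i=3
  #.. -> .   bit 4 = 0  t=0,i=6
  .## -> .   bit 3 = 0  t=0,i=1
  .#. -> .   bit 2 = 0  t=0,i=10
  ..# -> #   bit 1 = 1  t=0,i=0
  ... -> .   bit 0 = 0  t=0,i=7
  bits 01100010 = 98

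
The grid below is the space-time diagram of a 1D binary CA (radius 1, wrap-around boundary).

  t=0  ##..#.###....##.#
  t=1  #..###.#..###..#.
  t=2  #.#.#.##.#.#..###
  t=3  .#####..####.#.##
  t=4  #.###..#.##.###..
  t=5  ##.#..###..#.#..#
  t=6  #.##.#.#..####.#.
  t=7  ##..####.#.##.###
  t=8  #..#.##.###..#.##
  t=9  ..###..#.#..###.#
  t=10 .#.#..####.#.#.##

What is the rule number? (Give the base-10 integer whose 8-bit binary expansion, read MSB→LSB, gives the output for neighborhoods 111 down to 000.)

167

  [7] ### => #  t=0,i=0
  [6] ##. => .  t=0,i=1
  [5] #.# => #  t=0,i=5
  [4] #.. => .  t=0,i=2
  [3] .## => .  t=0,i=6
  [2] .#. => #  t=0,i=4
  [1] ..# => #  t=0,i=3
  [0] ... => #  t=0,i=10
  bits 10100111 = 167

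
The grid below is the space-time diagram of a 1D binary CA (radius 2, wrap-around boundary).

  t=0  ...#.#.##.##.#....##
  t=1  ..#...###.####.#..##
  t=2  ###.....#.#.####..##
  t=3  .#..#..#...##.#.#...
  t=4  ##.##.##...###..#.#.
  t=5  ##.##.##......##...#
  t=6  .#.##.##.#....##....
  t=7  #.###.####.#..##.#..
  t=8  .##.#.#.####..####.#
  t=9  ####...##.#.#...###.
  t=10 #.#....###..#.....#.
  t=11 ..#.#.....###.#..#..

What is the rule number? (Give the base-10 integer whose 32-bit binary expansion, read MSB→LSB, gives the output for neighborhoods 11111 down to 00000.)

  #####|.  b31=0 t=2,i=0
  ####.|#  b30=1 t=1,i=12
  ###.#|#  b29=1 t=1,i=8
  ###..|.  b28=0 t=2,i=2
  ##.##|.  b27=0 t=0,i=9
  ##.#.|#  b26=1 t=0,i=12
  ##..#|#  b25=1 t=1,i=0
  ##...|.  b24=0 t=0,i=0
  #.###|#  b23=1 t=1,i=10
  #.##.|#  b22=1 t=0,i=7
  #.#.#|.  b21=0 t=0,i=5
  #.#..|#  b20=1 t=0,i=13
  #..##|.  b19=0 t=1,i=17
  #..#.|#  b18=1 t=1,i=1
  #...#|.  b17=0 t=0,i=1
  #....|#  b16=1 t=0,i=15
  .####|.  b15=0 t=1,i=11
  .###.|.  b14=0 t=1,i=7
  .##.#|#  b13=1 t=0,i=8
  .##..|#  b12=1 t=0,i=19
  .#.##|#  b11=1 t=0,i=6
  .#.#.|.  b10=0 t=0,i=4
  .#..#|.  b9=0 t=1,i=16
  .#...|.  b8=0 t=0,i=14
  ..###|.  b7=0 t=1,i=6
  ..##.|#  b6=1 t=0,i=18
  ..#.#|.  b5=0 t=0,i=3
  ..#..|#  b4=1 t=1,i=2
  ...##|.  b3=0 t=0,i=17
  ...#.|#  b2=1 t=0,i=2
  ....#|.  b1=0 t=0,i=16
  .....|.  b0=0 t=2,i=5
  bits 01100110110101010011100001010100 = 1725249620

1725249620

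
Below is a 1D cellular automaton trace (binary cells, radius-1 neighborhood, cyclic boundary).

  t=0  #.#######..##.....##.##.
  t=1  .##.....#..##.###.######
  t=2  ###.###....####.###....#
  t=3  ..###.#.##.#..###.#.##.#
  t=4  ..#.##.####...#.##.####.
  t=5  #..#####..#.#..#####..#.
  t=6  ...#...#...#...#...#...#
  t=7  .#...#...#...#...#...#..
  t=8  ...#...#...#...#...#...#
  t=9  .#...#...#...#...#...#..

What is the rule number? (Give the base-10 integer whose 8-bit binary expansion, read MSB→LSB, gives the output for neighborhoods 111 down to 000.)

105

  ###|.  b7=0 t=0,i=3
  ##.|#  b6=1 t=0,i=8
  #.#|#  b5=1 t=0,i=1
  #..|.  b4=0 t=0,i=9
  .##|#  b3=1 t=0,i=2
  .#.|.  b2=0 t=0,i=0
  ..#|.  b1=0 t=0,i=10
  ...|#  b0=1 t=0,i=14
  bits 01101001 = 105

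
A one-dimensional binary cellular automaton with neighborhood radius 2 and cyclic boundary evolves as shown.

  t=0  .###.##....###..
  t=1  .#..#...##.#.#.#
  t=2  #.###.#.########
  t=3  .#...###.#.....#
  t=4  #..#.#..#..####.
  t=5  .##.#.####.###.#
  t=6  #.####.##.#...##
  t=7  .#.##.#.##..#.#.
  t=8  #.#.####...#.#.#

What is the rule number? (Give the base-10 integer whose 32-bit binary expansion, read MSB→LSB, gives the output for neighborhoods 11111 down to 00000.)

1546104535

  nb #####: next=.  (t=2,i=10, bit31=0)
  nb ####.: next=#  (t=2,i=15, bit30=1)
  nb ###.#: next=.  (t=0,i=3, bit29=0)
  nb ###..: next=#  (t=0,i=13, bit28=1)
  nb ##.##: next=#  (t=0,i=4, bit27=1)
  nb ##.#.: next=#  (t=1,i=10, bit26=1)
  nb ##..#: next=.  (t=7,i=10, bit25=0)
  nb ##...: next=.  (t=0,i=7, bit24=0)
  nb #.###: next=.  (t=2,i=2, bit23=0)
  nb #.##.: next=.  (t=0,i=5, bit22=0)
  nb #.#.#: next=#  (t=1,i=11, bit21=1)
  nb #.#..: next=.  (t=1,i=1, bit20=0)
  nb #..##: next=.  (t=4,i=10, bit19=0)
  nb #..#.: next=#  (t=1,i=3, bit18=1)
  nb #...#: next=#  (t=0,i=15, bit17=1)
  nb #....: next=#  (t=0,i=8, bit16=1)
  nb .####: next=#  (t=2,i=9, bit15=1)
  nb .###.: next=.  (t=0,i=2, bit14=0)
  nb .##.#: next=#  (t=1,i=9, bit13=1)
  nb .##..: next=.  (t=0,i=6, bit12=0)
  nb .#.##: next=#  (t=2,i=7, bit11=1)
  nb .#.#.: next=#  (t=1,i=0, bit10=1)
  nb .#..#: next=#  (t=1,i=2, bit9=1)
  nb .#...: next=.  (t=1,i=5, bit8=0)
  nb ..###: next=#  (t=0,i=1, bit7=1)
  nb ..##.: next=#  (t=1,i=8, bit6=1)
  nb ..#.#: next=.  (t=3,i=15, bit5=0)
  nb ..#..: next=#  (t=1,i=4, bit4=1)
  nb ...##: next=.  (t=0,i=0, bit3=0)
  nb ...#.: next=#  (t=3,i=14, bit2=1)
  nb ....#: next=#  (t=0,i=9, bit1=1)
  nb .....: next=#  (t=3,i=12, bit0=1)
  bits 01011100001001111010111011010111 = 1546104535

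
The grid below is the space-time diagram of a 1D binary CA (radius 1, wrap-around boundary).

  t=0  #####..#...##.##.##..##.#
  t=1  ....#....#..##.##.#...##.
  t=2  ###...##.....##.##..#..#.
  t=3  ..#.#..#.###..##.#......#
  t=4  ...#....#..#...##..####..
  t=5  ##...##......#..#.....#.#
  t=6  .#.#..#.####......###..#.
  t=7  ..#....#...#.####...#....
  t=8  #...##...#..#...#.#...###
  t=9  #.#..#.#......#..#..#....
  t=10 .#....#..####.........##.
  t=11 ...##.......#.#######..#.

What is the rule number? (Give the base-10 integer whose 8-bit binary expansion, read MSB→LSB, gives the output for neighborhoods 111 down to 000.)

97

  ###|.  b7=0 t=0,i=0
  ##.|#  b6=1 t=0,i=4
  #.#|#  b5=1 t=0,i=13
  #..|.  b4=0 t=0,i=5
  .##|.  b3=0 t=0,i=11
  .#.|.  b2=0 t=0,i=7
  ..#|.  b1=0 t=0,i=6
  ...|#  b0=1 t=0,i=9
  bits 01100001 = 97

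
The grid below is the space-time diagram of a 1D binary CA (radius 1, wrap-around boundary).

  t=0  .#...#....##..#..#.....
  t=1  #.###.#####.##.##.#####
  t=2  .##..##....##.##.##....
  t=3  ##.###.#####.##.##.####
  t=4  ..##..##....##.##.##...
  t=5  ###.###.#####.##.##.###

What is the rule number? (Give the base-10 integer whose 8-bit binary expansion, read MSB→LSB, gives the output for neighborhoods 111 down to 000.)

59

  nb ###: next=.  (t=1,i=3, bit7=0)
  nb ##.: next=.  (t=0,i=11, bit6=0)
  nb #.#: next=#  (t=1,i=1, bit5=1)
  nb #..: next=#  (t=0,i=2, bit4=1)
  nb .##: next=#  (t=0,i=10, bit3=1)
  nb .#.: next=.  (t=0,i=1, bit2=0)
  nb ..#: next=#  (t=0,i=0, bit1=1)
  nb ...: next=#  (t=0,i=3, bit0=1)
  bits 00111011 = 59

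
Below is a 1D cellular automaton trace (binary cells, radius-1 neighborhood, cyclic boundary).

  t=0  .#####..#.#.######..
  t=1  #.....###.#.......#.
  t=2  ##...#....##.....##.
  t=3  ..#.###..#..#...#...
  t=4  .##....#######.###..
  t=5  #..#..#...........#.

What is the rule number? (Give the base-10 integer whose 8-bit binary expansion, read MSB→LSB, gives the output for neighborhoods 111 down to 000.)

  nb ###: next=.  (t=0,i=2, bit7=0)
  nb ##.: next=.  (t=0,i=5, bit6=0)
  nb #.#: next=.  (t=0,i=9, bit5=0)
  nb #..: next=#  (t=0,i=6, bit4=1)
  nb .##: next=.  (t=0,i=1, bit3=0)
  nb .#.: next=#  (t=0,i=8, bit2=1)
  nb ..#: next=#  (t=0,i=0, bit1=1)
  nb ...: next=.  (t=0,i=19, bit0=0)
  bits 00010110 = 22

22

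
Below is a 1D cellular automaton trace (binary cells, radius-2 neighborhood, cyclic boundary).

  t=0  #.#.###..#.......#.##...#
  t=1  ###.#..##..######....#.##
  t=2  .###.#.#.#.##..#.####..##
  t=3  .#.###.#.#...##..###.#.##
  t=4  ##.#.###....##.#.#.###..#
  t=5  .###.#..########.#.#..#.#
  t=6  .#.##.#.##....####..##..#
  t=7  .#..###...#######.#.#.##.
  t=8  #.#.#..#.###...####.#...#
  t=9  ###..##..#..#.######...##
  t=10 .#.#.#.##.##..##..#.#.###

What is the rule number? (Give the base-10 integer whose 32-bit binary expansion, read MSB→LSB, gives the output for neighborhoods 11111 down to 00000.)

  nb #####: next=.  (t=1,i=0, bit31=0)
  nb ####.: next=#  (t=1,i=1, bit30=1)
  nb ###.#: next=#  (t=1,i=2, bit29=1)
  nb ###..: next=.  (t=0,i=6, bit28=0)
  nb ##.##: next=.  (t=2,i=0, bit27=0)
  nb ##.#.: next=#  (t=0,i=1, bit26=1)
  nb ##..#: next=#  (t=0,i=7, bit25=1)
  nb ##...: next=#  (t=0,i=21, bit24=1)
  nb #.###: next=#  (t=0,i=4, bit23=1)
  nb #.##.: next=.  (t=0,i=19, bit22=0)
  nb #.#.#: next=#  (t=0,i=2, bit21=1)
  nb #.#..: next=.  (t=1,i=4, bit20=0)
  nb #..##: next=.  (t=1,i=6, bit19=0)
  nb #..#.: next=#  (t=0,i=8, bit18=1)
  nb #...#: next=.  (t=0,i=22, bit17=0)
  nb #....: next=#  (t=0,i=11, bit16=1)
  nb .####: next=#  (t=1,i=12, bit15=1)
  nb .###.: next=.  (t=0,i=5, bit14=0)
  nb .##.#: next=#  (t=0,i=0, bit13=1)
  nb .##..: next=.  (t=0,i=20, bit12=0)
  nb .#.##: next=.  (t=0,i=3, bit11=0)
  nb .#.#.: next=.  (t=2,i=6, bit10=0)
  nb .#..#: next=#  (t=1,i=5, bit9=1)
  nb .#...: next=.  (t=0,i=10, bit8=0)
  nb ..###: next=#  (t=1,i=11, bit7=1)
  nb ..##.: next=#  (t=0,i=24, bit6=1)
  nb ..#.#: next=.  (t=0,i=17, bit5=0)
  nb ..#..: next=.  (t=0,i=9, bit4=0)
  nb ...##: next=#  (t=0,i=23, bit3=1)
  nb ...#.: next=#  (t=0,i=16, bit2=1)
  nb ....#: next=#  (t=0,i=15, bit1=1)
  nb .....: next=#  (t=0,i=12, bit0=1)
  bits 01100111101001011010001011001111 = 1738908367

1738908367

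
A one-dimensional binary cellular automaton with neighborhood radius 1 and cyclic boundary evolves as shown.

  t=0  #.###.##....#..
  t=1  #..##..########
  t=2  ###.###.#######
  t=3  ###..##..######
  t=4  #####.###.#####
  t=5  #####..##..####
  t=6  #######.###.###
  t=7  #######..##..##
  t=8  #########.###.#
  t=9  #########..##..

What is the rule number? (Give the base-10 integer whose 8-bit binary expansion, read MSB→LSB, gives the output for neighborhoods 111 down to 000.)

215

  nb ###: next=#  (t=0,i=3, bit7=1)
  nb ##.: next=#  (t=0,i=4, bit6=1)
  nb #.#: next=.  (t=0,i=1, bit5=0)
  nb #..: next=#  (t=0,i=8, bit4=1)
  nb .##: next=.  (t=0,i=2, bit3=0)
  nb .#.: next=#  (t=0,i=0, bit2=1)
  nb ..#: next=#  (t=0,i=11, bit1=1)
  nb ...: next=#  (t=0,i=9, bit0=1)
  bits 11010111 = 215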